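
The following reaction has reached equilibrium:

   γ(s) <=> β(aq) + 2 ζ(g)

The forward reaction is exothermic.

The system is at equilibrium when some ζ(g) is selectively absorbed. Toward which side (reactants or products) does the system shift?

right

Removing ζ (g), a product, drives the reaction to the right.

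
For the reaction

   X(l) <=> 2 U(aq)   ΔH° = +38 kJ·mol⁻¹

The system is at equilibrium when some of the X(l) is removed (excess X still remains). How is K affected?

The equilibrium constant depends only on temperature. This perturbation changes neither the position of equilibrium nor K.

unchanged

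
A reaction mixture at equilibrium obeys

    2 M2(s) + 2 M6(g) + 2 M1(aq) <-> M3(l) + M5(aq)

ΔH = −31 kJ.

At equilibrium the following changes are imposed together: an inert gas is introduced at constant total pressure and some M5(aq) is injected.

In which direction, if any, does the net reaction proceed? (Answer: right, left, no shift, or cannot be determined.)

left

Adding inert gas at constant total pressure expands the volume and lowers every reacting partial pressure. With Δn_gas = 0 − 2 = -2, Q moves away from K toward the side with fewer gas moles, so the system shifts toward the side with more gas moles — to the left.
Adding M5 (aq), a product, drives the reaction to the left.
All effects act in the same direction — net shift to the left.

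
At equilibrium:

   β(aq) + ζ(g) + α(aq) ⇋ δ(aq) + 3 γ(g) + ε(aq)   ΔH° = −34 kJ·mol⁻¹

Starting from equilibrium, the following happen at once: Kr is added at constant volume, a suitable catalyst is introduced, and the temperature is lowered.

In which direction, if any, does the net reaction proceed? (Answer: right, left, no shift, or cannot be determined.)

right

At constant volume, adding an inert gas leaves every reacting species' partial pressure unchanged, so Q is unchanged — no shift from this change.
A catalyst speeds both forward and reverse rates equally; it changes neither Q nor K — no shift from this change.
The forward reaction is exothermic. Lowering T favours the exothermic direction — shift to the right.
Only the nonzero effect(s) matter; the net shift is to the right.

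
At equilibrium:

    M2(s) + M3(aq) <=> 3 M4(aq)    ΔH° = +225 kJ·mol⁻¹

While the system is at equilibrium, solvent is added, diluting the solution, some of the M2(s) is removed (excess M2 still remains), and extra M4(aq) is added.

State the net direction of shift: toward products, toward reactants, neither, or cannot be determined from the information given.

Dilution lowers every aqueous concentration by the same factor. Δn_aq = 3 − 1 = +2, so the system shifts toward the side with more dissolved moles — to the right.
M2 is a pure solid; its activity is 1 regardless of amount, so Q is unaffected — no shift from this change.
Adding M4 (aq), a product, drives the reaction to the left.
The individual effects push in opposite directions; without quantitative information the net direction cannot be determined.

cannot be determined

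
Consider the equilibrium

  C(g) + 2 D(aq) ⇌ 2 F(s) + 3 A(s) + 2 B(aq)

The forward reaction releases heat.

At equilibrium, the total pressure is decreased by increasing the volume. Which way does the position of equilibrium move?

Gas moles: reactants 1, products 0 (Δn_gas = -1). Expansion shifts the system toward the side with more moles of gas — to the left.

left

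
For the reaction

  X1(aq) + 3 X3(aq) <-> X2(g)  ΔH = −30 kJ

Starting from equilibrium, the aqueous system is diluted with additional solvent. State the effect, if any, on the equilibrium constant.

The equilibrium constant depends only on temperature. This perturbation may move the position of equilibrium, but since T is unchanged, K itself is unchanged.

unchanged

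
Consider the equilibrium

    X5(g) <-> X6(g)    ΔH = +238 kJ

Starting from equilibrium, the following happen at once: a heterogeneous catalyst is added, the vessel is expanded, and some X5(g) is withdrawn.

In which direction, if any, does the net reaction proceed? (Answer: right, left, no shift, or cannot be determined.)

left

A catalyst speeds both forward and reverse rates equally; it changes neither Q nor K — no shift from this change.
Gas moles: reactants 1, products 1. Δn_gas = 0, so a volume change leaves Q equal to K — no shift from this change.
Removing X5 (g), a reactant, drives the reaction to the left.
Only the nonzero effect(s) matter; the net shift is to the left.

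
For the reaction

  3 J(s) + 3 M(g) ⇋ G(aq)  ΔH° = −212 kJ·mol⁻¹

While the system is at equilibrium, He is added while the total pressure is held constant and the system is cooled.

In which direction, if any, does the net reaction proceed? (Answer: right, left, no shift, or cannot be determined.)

cannot be determined

Adding inert gas at constant total pressure expands the volume and lowers every reacting partial pressure. With Δn_gas = 0 − 3 = -3, Q moves away from K toward the side with fewer gas moles, so the system shifts toward the side with more gas moles — to the left.
The forward reaction is exothermic. Lowering T favours the exothermic direction — shift to the right.
The individual effects push in opposite directions; without quantitative information the net direction cannot be determined.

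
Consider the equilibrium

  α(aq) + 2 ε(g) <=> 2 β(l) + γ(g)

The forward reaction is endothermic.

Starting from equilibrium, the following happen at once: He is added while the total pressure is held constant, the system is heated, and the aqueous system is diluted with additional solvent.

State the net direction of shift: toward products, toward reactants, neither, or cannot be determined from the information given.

cannot be determined

Adding inert gas at constant total pressure expands the volume and lowers every reacting partial pressure. With Δn_gas = 1 − 2 = -1, Q moves away from K toward the side with fewer gas moles, so the system shifts toward the side with more gas moles — to the left.
The forward reaction is endothermic. Raising T favours the endothermic direction — shift to the right.
Dilution lowers every aqueous concentration by the same factor. Δn_aq = 0 − 1 = -1, so the system shifts toward the side with more dissolved moles — to the left.
The individual effects push in opposite directions; without quantitative information the net direction cannot be determined.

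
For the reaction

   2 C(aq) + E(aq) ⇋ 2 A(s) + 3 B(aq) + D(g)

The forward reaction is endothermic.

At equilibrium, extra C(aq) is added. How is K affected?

The equilibrium constant depends only on temperature. This perturbation may move the position of equilibrium, but since T is unchanged, K itself is unchanged.

unchanged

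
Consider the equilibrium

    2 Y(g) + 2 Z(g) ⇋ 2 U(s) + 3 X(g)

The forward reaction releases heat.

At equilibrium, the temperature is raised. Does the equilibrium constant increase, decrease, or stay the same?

decreases

K depends on temperature via the van 't Hoff relation. The forward reaction is exothermic, so raising T decreases K.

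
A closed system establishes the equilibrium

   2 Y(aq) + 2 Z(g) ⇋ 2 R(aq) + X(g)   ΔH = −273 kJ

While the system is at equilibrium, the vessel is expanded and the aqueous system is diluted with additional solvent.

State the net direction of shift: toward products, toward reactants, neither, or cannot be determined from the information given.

Gas moles: reactants 2, products 1 (Δn_gas = -1). Expansion shifts the system toward the side with more moles of gas — to the left.
Dilution scales every aqueous concentration by the same factor. Δn_aq = 2 − 2 = 0, so Q is unchanged — no shift.
Only the nonzero effect(s) matter; the net shift is to the left.

left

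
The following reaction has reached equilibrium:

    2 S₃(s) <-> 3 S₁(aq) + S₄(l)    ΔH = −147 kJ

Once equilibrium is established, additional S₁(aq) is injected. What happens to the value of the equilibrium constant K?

The equilibrium constant depends only on temperature. This perturbation may move the position of equilibrium, but since T is unchanged, K itself is unchanged.

unchanged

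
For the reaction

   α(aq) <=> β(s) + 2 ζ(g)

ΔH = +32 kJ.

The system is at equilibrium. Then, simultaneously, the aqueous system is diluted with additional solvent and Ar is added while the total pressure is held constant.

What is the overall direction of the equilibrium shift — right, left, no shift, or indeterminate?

Dilution lowers every aqueous concentration by the same factor. Δn_aq = 0 − 1 = -1, so the system shifts toward the side with more dissolved moles — to the left.
Adding inert gas at constant total pressure expands the volume and lowers every reacting partial pressure. With Δn_gas = 2 − 0 = +2, Q moves away from K toward the side with fewer gas moles, so the system shifts toward the side with more gas moles — to the right.
The individual effects push in opposite directions; without quantitative information the net direction cannot be determined.

cannot be determined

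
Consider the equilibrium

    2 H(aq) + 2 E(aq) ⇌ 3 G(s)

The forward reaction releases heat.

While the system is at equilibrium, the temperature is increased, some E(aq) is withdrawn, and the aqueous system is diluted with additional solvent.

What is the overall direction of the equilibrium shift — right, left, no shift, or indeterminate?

left

The forward reaction is exothermic. Raising T favours the endothermic direction — shift to the left.
Removing E (aq), a reactant, drives the reaction to the left.
Dilution lowers every aqueous concentration by the same factor. Δn_aq = 0 − 4 = -4, so the system shifts toward the side with more dissolved moles — to the left.
All effects act in the same direction — net shift to the left.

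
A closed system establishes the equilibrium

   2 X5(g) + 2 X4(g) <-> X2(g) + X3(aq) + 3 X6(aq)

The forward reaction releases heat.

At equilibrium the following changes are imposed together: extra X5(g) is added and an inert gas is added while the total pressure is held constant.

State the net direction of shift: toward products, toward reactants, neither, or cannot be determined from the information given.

cannot be determined

Adding X5 (g), a reactant, drives the reaction to the right.
Adding inert gas at constant total pressure expands the volume and lowers every reacting partial pressure. With Δn_gas = 1 − 4 = -3, Q moves away from K toward the side with fewer gas moles, so the system shifts toward the side with more gas moles — to the left.
The individual effects push in opposite directions; without quantitative information the net direction cannot be determined.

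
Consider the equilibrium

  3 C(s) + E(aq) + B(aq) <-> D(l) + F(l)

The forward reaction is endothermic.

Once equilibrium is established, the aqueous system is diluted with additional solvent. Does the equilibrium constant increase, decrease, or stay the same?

The equilibrium constant depends only on temperature. This perturbation may move the position of equilibrium, but since T is unchanged, K itself is unchanged.

unchanged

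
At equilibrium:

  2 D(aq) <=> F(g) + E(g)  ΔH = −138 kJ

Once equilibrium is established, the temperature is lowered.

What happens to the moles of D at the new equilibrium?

decreases

The forward reaction is exothermic. Lowering T favours the exothermic direction — shift to the right.
The net shift is to the right. D is a reactant, so its amount decreases.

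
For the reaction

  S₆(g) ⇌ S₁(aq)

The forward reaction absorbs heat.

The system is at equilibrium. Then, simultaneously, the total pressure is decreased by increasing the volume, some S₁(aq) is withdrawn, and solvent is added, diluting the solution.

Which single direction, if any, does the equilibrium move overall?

Gas moles: reactants 1, products 0 (Δn_gas = -1). Expansion shifts the system toward the side with more moles of gas — to the left.
Removing S₁ (aq), a product, drives the reaction to the right.
Dilution lowers every aqueous concentration by the same factor. Δn_aq = 1 − 0 = +1, so the system shifts toward the side with more dissolved moles — to the right.
The individual effects push in opposite directions; without quantitative information the net direction cannot be determined.

cannot be determined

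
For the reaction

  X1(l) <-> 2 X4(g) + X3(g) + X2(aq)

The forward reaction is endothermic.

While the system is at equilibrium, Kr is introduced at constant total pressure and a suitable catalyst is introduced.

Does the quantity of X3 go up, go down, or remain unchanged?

increases

Adding inert gas at constant total pressure expands the volume and lowers every reacting partial pressure. With Δn_gas = 3 − 0 = +3, Q moves away from K toward the side with fewer gas moles, so the system shifts toward the side with more gas moles — to the right.
A catalyst speeds both forward and reverse rates equally; it changes neither Q nor K — no shift from this change.
The net shift is to the right. X3 is a product, so its amount increases.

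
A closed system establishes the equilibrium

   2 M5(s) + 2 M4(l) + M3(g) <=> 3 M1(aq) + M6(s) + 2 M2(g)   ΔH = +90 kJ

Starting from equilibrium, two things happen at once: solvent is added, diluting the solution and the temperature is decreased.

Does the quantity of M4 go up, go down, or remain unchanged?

Dilution lowers every aqueous concentration by the same factor. Δn_aq = 3 − 0 = +3, so the system shifts toward the side with more dissolved moles — to the right.
The forward reaction is endothermic. Lowering T favours the exothermic direction — shift to the left.
The two effects oppose each other, so the net shift — and hence the change in M4 — cannot be determined from the given information.

cannot be determined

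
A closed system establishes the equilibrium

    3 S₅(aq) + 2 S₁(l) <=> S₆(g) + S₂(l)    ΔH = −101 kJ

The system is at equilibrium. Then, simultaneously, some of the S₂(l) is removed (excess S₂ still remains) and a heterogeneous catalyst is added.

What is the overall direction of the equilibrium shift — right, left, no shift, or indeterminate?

no shift

S₂ is a pure liquid; its activity is 1 regardless of amount, so Q is unaffected — no shift from this change.
A catalyst speeds both forward and reverse rates equally; it changes neither Q nor K — no shift from this change.
None of the changes alters Q relative to K, so there is no net shift.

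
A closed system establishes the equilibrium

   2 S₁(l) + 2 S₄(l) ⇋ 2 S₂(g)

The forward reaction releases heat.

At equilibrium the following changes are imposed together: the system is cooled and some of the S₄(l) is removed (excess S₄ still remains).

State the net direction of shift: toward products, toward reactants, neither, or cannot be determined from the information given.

right

The forward reaction is exothermic. Lowering T favours the exothermic direction — shift to the right.
S₄ is a pure liquid; its activity is 1 regardless of amount, so Q is unaffected — no shift from this change.
Only the nonzero effect(s) matter; the net shift is to the right.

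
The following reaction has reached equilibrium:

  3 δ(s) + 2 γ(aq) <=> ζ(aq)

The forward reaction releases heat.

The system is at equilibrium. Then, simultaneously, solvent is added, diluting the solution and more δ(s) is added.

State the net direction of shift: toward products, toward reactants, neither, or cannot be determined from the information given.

Dilution lowers every aqueous concentration by the same factor. Δn_aq = 1 − 2 = -1, so the system shifts toward the side with more dissolved moles — to the left.
δ is a pure solid; its activity is 1 regardless of amount, so Q is unaffected — no shift from this change.
Only the nonzero effect(s) matter; the net shift is to the left.

left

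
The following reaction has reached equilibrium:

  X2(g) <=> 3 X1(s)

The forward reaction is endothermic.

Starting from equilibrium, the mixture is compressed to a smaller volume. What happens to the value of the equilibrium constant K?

unchanged

The equilibrium constant depends only on temperature. This perturbation may move the position of equilibrium, but since T is unchanged, K itself is unchanged.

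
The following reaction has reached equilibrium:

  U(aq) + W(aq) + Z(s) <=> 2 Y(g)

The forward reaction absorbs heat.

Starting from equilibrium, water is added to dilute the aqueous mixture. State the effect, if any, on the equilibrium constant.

unchanged

The equilibrium constant depends only on temperature. This perturbation may move the position of equilibrium, but since T is unchanged, K itself is unchanged.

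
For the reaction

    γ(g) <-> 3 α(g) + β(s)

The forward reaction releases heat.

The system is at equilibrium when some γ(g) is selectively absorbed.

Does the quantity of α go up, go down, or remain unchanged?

Removing γ (g), a reactant, drives the reaction to the left.
The net shift is to the left. α is a product, so its amount decreases.

decreases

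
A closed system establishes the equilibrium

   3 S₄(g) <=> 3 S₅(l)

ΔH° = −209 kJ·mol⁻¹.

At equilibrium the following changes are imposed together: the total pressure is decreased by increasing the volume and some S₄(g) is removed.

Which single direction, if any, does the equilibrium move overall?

Gas moles: reactants 3, products 0 (Δn_gas = -3). Expansion shifts the system toward the side with more moles of gas — to the left.
Removing S₄ (g), a reactant, drives the reaction to the left.
All effects act in the same direction — net shift to the left.

left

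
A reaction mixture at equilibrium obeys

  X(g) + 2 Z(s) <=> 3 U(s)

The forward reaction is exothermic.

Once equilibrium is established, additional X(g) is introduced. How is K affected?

unchanged

The equilibrium constant depends only on temperature. This perturbation may move the position of equilibrium, but since T is unchanged, K itself is unchanged.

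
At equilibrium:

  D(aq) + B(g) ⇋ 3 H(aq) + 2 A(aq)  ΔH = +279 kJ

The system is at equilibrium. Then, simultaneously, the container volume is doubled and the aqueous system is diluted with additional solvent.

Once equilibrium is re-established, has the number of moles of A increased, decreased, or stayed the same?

cannot be determined

Gas moles: reactants 1, products 0 (Δn_gas = -1). Expansion shifts the system toward the side with more moles of gas — to the left.
Dilution lowers every aqueous concentration by the same factor. Δn_aq = 5 − 1 = +4, so the system shifts toward the side with more dissolved moles — to the right.
The two effects oppose each other, so the net shift — and hence the change in A — cannot be determined from the given information.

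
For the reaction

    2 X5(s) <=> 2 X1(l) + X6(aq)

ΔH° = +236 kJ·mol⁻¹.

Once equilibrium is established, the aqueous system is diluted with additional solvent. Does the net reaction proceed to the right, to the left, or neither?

Dilution lowers every aqueous concentration by the same factor. Δn_aq = 1 − 0 = +1, so the system shifts toward the side with more dissolved moles — to the right.

right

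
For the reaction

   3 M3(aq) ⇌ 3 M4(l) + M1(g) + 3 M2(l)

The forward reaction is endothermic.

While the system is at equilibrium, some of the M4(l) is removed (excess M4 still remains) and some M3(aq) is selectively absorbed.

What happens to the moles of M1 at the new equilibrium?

M4 is a pure liquid; its activity is 1 regardless of amount, so Q is unaffected — no shift from this change.
Removing M3 (aq), a reactant, drives the reaction to the left.
The net shift is to the left. M1 is a product, so its amount decreases.

decreases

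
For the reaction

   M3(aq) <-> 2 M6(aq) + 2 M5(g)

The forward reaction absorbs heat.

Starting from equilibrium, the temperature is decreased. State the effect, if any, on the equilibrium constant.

K depends on temperature via the van 't Hoff relation. The forward reaction is endothermic, so lowering T decreases K.

decreases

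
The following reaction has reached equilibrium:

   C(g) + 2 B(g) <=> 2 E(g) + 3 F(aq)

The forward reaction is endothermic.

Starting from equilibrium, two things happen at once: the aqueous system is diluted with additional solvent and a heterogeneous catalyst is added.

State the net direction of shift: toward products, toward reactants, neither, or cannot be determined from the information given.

Dilution lowers every aqueous concentration by the same factor. Δn_aq = 3 − 0 = +3, so the system shifts toward the side with more dissolved moles — to the right.
A catalyst speeds both forward and reverse rates equally; it changes neither Q nor K — no shift from this change.
Only the nonzero effect(s) matter; the net shift is to the right.

right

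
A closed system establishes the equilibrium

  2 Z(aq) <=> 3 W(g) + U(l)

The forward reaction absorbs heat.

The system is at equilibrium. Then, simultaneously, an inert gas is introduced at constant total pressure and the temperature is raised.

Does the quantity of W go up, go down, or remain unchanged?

increases

Adding inert gas at constant total pressure expands the volume and lowers every reacting partial pressure. With Δn_gas = 3 − 0 = +3, Q moves away from K toward the side with fewer gas moles, so the system shifts toward the side with more gas moles — to the right.
The forward reaction is endothermic. Raising T favours the endothermic direction — shift to the right.
The net shift is to the right. W is a product, so its amount increases.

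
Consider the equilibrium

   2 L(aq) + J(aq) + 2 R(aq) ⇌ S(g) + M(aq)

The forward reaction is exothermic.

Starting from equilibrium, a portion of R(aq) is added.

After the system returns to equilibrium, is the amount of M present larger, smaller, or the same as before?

increases

Adding R (aq), a reactant, drives the reaction to the right.
The net shift is to the right. M is a product, so its amount increases.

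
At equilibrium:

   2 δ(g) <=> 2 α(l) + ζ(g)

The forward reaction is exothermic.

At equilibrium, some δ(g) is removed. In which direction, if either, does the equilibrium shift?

Removing δ (g), a reactant, drives the reaction to the left.

left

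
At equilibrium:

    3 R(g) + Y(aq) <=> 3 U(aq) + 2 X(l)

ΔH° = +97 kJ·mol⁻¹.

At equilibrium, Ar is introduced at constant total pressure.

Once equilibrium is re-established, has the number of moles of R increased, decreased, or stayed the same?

Adding inert gas at constant total pressure expands the volume and lowers every reacting partial pressure. With Δn_gas = 0 − 3 = -3, Q moves away from K toward the side with fewer gas moles, so the system shifts toward the side with more gas moles — to the left.
The net shift is to the left. R is a reactant, so its amount increases.

increases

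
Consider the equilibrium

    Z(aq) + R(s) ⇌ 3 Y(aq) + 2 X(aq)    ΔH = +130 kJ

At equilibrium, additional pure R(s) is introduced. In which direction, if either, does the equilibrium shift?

R is a pure solid; its activity is 1 regardless of amount, so Q is unaffected — no shift from this change.

no shift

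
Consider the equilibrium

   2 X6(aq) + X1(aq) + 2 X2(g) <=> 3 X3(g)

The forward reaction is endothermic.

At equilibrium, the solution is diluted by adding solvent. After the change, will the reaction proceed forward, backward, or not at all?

left

Dilution lowers every aqueous concentration by the same factor. Δn_aq = 0 − 3 = -3, so the system shifts toward the side with more dissolved moles — to the left.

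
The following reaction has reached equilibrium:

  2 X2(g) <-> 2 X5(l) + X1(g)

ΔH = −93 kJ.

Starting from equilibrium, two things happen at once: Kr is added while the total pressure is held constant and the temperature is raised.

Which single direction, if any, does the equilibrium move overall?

Adding inert gas at constant total pressure expands the volume and lowers every reacting partial pressure. With Δn_gas = 1 − 2 = -1, Q moves away from K toward the side with fewer gas moles, so the system shifts toward the side with more gas moles — to the left.
The forward reaction is exothermic. Raising T favours the endothermic direction — shift to the left.
All effects act in the same direction — net shift to the left.

left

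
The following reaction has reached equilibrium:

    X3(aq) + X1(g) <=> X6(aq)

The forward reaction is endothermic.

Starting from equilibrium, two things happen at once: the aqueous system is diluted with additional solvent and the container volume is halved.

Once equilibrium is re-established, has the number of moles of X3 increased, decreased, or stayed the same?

decreases

Dilution scales every aqueous concentration by the same factor. Δn_aq = 1 − 1 = 0, so Q is unchanged — no shift.
Gas moles: reactants 1, products 0 (Δn_gas = -1). Compression shifts the system toward the side with fewer moles of gas — to the right.
The net shift is to the right. X3 is a reactant, so its amount decreases.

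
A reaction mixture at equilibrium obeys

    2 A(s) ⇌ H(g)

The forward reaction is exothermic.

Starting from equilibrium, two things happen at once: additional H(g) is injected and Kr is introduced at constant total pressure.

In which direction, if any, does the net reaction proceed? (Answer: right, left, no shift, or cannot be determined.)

Adding H (g), a product, drives the reaction to the left.
Adding inert gas at constant total pressure expands the volume and lowers every reacting partial pressure. With Δn_gas = 1 − 0 = +1, Q moves away from K toward the side with fewer gas moles, so the system shifts toward the side with more gas moles — to the right.
The individual effects push in opposite directions; without quantitative information the net direction cannot be determined.

cannot be determined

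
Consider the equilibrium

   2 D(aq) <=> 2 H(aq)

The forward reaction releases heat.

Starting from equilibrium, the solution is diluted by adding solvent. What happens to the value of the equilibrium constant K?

The equilibrium constant depends only on temperature. This perturbation changes neither the position of equilibrium nor K.

unchanged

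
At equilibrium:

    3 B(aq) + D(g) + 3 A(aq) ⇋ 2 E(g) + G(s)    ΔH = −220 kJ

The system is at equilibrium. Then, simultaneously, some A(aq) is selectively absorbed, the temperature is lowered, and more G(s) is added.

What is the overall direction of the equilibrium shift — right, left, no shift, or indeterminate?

Removing A (aq), a reactant, drives the reaction to the left.
The forward reaction is exothermic. Lowering T favours the exothermic direction — shift to the right.
G is a pure solid; its activity is 1 regardless of amount, so Q is unaffected — no shift from this change.
The individual effects push in opposite directions; without quantitative information the net direction cannot be determined.

cannot be determined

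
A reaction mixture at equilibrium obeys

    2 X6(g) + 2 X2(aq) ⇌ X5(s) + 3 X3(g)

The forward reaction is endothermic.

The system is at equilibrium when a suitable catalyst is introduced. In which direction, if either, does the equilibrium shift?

no shift

A catalyst speeds both forward and reverse rates equally; it changes neither Q nor K — no shift from this change.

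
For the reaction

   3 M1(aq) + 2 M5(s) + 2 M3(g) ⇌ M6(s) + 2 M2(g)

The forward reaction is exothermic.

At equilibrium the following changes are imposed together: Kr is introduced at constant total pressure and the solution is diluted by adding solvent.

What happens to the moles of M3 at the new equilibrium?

Adding inert gas at constant total pressure expands the volume, scaling every reacting partial pressure by the same factor. Δn_gas = 2 − 2 = 0, so Q is unchanged — no shift.
Dilution lowers every aqueous concentration by the same factor. Δn_aq = 0 − 3 = -3, so the system shifts toward the side with more dissolved moles — to the left.
The net shift is to the left. M3 is a reactant, so its amount increases.

increases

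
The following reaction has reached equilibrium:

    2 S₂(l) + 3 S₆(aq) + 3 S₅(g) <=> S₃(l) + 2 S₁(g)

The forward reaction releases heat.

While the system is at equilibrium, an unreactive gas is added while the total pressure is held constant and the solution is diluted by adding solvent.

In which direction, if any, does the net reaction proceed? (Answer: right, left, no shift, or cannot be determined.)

Adding inert gas at constant total pressure expands the volume and lowers every reacting partial pressure. With Δn_gas = 2 − 3 = -1, Q moves away from K toward the side with fewer gas moles, so the system shifts toward the side with more gas moles — to the left.
Dilution lowers every aqueous concentration by the same factor. Δn_aq = 0 − 3 = -3, so the system shifts toward the side with more dissolved moles — to the left.
All effects act in the same direction — net shift to the left.

left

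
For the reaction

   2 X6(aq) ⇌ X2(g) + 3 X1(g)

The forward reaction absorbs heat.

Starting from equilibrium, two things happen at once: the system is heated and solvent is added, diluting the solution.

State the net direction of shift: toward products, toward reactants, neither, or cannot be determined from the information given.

The forward reaction is endothermic. Raising T favours the endothermic direction — shift to the right.
Dilution lowers every aqueous concentration by the same factor. Δn_aq = 0 − 2 = -2, so the system shifts toward the side with more dissolved moles — to the left.
The individual effects push in opposite directions; without quantitative information the net direction cannot be determined.

cannot be determined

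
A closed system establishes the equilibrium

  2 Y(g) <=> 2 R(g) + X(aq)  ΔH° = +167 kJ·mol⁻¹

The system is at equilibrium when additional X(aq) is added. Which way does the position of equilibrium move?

left

Adding X (aq), a product, drives the reaction to the left.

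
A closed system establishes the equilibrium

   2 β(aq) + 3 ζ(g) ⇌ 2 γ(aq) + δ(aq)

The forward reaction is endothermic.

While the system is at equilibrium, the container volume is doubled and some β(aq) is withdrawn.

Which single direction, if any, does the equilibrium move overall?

Gas moles: reactants 3, products 0 (Δn_gas = -3). Expansion shifts the system toward the side with more moles of gas — to the left.
Removing β (aq), a reactant, drives the reaction to the left.
All effects act in the same direction — net shift to the left.

left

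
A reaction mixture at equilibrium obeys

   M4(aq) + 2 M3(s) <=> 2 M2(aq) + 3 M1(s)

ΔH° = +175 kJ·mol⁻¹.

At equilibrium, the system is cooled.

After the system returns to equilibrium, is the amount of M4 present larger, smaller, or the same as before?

The forward reaction is endothermic. Lowering T favours the exothermic direction — shift to the left.
The net shift is to the left. M4 is a reactant, so its amount increases.

increases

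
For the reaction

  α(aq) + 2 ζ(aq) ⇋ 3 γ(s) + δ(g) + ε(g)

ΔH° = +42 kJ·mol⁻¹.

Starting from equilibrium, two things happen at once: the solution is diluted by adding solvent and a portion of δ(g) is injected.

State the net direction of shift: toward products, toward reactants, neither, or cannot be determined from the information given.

left

Dilution lowers every aqueous concentration by the same factor. Δn_aq = 0 − 3 = -3, so the system shifts toward the side with more dissolved moles — to the left.
Adding δ (g), a product, drives the reaction to the left.
All effects act in the same direction — net shift to the left.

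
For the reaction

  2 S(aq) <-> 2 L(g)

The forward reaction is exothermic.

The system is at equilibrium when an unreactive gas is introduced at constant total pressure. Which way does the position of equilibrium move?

right

Adding inert gas at constant total pressure expands the volume and lowers every reacting partial pressure. With Δn_gas = 2 − 0 = +2, Q moves away from K toward the side with fewer gas moles, so the system shifts toward the side with more gas moles — to the right.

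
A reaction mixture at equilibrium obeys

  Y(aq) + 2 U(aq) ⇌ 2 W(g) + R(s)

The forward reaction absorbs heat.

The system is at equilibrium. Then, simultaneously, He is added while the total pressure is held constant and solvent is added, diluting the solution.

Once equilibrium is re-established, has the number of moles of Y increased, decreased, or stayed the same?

Adding inert gas at constant total pressure expands the volume and lowers every reacting partial pressure. With Δn_gas = 2 − 0 = +2, Q moves away from K toward the side with fewer gas moles, so the system shifts toward the side with more gas moles — to the right.
Dilution lowers every aqueous concentration by the same factor. Δn_aq = 0 − 3 = -3, so the system shifts toward the side with more dissolved moles — to the left.
The two effects oppose each other, so the net shift — and hence the change in Y — cannot be determined from the given information.

cannot be determined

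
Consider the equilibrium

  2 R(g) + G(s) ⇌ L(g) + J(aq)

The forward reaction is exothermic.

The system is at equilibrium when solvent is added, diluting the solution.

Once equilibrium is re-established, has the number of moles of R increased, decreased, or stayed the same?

Dilution lowers every aqueous concentration by the same factor. Δn_aq = 1 − 0 = +1, so the system shifts toward the side with more dissolved moles — to the right.
The net shift is to the right. R is a reactant, so its amount decreases.

decreases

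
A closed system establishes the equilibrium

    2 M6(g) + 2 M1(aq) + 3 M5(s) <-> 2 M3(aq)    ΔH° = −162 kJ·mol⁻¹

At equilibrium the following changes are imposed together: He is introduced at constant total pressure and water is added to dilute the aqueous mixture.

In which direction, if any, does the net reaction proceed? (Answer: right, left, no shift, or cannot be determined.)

left

Adding inert gas at constant total pressure expands the volume and lowers every reacting partial pressure. With Δn_gas = 0 − 2 = -2, Q moves away from K toward the side with fewer gas moles, so the system shifts toward the side with more gas moles — to the left.
Dilution scales every aqueous concentration by the same factor. Δn_aq = 2 − 2 = 0, so Q is unchanged — no shift.
Only the nonzero effect(s) matter; the net shift is to the left.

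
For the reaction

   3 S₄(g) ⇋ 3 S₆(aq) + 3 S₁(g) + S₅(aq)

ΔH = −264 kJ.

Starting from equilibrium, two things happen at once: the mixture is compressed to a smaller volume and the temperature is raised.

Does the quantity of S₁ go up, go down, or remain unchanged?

Gas moles: reactants 3, products 3. Δn_gas = 0, so a volume change leaves Q equal to K — no shift from this change.
The forward reaction is exothermic. Raising T favours the endothermic direction — shift to the left.
The net shift is to the left. S₁ is a product, so its amount decreases.

decreases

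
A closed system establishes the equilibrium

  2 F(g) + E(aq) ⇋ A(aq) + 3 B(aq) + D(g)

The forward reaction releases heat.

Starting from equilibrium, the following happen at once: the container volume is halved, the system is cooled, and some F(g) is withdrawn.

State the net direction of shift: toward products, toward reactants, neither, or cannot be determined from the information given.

Gas moles: reactants 2, products 1 (Δn_gas = -1). Compression shifts the system toward the side with fewer moles of gas — to the right.
The forward reaction is exothermic. Lowering T favours the exothermic direction — shift to the right.
Removing F (g), a reactant, drives the reaction to the left.
The individual effects push in opposite directions; without quantitative information the net direction cannot be determined.

cannot be determined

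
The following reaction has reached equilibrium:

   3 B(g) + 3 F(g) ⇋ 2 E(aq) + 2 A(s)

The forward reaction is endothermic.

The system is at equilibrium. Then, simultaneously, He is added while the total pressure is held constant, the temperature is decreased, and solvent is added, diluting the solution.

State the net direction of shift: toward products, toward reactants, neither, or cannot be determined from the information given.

cannot be determined

Adding inert gas at constant total pressure expands the volume and lowers every reacting partial pressure. With Δn_gas = 0 − 6 = -6, Q moves away from K toward the side with fewer gas moles, so the system shifts toward the side with more gas moles — to the left.
The forward reaction is endothermic. Lowering T favours the exothermic direction — shift to the left.
Dilution lowers every aqueous concentration by the same factor. Δn_aq = 2 − 0 = +2, so the system shifts toward the side with more dissolved moles — to the right.
The individual effects push in opposite directions; without quantitative information the net direction cannot be determined.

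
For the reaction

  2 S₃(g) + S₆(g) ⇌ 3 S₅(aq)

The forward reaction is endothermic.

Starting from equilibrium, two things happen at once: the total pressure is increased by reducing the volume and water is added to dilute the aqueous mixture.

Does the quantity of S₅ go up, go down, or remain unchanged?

increases

Gas moles: reactants 3, products 0 (Δn_gas = -3). Compression shifts the system toward the side with fewer moles of gas — to the right.
Dilution lowers every aqueous concentration by the same factor. Δn_aq = 3 − 0 = +3, so the system shifts toward the side with more dissolved moles — to the right.
The net shift is to the right. S₅ is a product, so its amount increases.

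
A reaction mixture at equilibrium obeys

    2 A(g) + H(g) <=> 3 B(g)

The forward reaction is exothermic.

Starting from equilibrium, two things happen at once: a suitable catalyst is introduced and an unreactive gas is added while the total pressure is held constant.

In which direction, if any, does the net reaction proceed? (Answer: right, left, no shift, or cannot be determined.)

A catalyst speeds both forward and reverse rates equally; it changes neither Q nor K — no shift from this change.
Adding inert gas at constant total pressure expands the volume, scaling every reacting partial pressure by the same factor. Δn_gas = 3 − 3 = 0, so Q is unchanged — no shift.
None of the changes alters Q relative to K, so there is no net shift.

no shift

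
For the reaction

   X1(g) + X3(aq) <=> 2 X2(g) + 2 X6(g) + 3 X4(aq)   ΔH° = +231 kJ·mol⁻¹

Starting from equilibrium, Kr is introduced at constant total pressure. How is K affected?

unchanged

The equilibrium constant depends only on temperature. This perturbation may move the position of equilibrium, but since T is unchanged, K itself is unchanged.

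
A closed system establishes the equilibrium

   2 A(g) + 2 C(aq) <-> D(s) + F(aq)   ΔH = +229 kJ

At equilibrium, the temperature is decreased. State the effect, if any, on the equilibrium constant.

K depends on temperature via the van 't Hoff relation. The forward reaction is endothermic, so lowering T decreases K.

decreases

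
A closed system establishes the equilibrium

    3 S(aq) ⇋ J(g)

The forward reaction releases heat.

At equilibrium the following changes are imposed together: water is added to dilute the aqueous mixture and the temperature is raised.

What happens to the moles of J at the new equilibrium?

decreases

Dilution lowers every aqueous concentration by the same factor. Δn_aq = 0 − 3 = -3, so the system shifts toward the side with more dissolved moles — to the left.
The forward reaction is exothermic. Raising T favours the endothermic direction — shift to the left.
The net shift is to the left. J is a product, so its amount decreases.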